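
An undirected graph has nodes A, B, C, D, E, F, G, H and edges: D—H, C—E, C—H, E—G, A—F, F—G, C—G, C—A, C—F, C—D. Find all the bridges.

none

The edges on the cycle C-D-H-C are not bridges since each lies on that cycle.
Every edge lies on some cycle, so there are no bridges.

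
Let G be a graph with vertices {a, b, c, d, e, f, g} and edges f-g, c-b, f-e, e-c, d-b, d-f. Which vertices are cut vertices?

f

Removing f increases the component count from 2 to 3, so f is a cut vertex.
By contrast removing e leaves 2 components; it is not a cut vertex. No other vertex is a cut vertex either.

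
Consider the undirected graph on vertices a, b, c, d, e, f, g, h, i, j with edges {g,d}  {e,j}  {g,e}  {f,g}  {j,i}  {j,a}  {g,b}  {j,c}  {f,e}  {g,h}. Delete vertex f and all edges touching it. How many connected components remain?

1

With f gone, the remaining components are: {a, b, c, d, e, g, h, i, j}.
That is 1 component.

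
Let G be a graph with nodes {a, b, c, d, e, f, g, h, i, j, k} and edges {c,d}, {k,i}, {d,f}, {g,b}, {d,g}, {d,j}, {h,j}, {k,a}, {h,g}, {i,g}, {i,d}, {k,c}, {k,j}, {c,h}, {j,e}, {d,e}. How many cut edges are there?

The edges on the cycle k-c-h-g-i-k are not bridges since each lies on that cycle.
But removing f - d disconnects f from d; removing g - b disconnects g from b; removing k - a disconnects k from a — these are bridges.
That makes 3 bridges.

3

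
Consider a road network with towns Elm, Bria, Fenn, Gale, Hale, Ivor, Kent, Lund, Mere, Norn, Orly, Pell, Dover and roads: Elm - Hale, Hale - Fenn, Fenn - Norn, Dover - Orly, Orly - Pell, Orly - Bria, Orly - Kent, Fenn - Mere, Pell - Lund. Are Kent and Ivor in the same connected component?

No

The component containing Kent is {Bria, Kent, Lund, Orly, Pell, Dover}, and Ivor is not in it.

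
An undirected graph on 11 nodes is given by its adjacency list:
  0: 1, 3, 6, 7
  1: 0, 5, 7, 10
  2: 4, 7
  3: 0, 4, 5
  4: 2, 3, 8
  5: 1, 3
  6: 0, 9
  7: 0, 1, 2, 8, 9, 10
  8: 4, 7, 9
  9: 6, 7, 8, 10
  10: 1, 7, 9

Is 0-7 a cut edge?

No

After removing 0-7, the path 0-1-7 still connects them, so the edge is not a bridge.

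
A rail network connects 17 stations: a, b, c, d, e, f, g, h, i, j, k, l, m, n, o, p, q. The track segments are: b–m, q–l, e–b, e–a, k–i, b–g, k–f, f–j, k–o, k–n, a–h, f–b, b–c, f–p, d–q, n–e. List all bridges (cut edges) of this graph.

a-e, a-h, b-c, b-g, b-m, d-q, f-j, f-p, i-k, k-o, l-q

The edges on the cycle k-n-e-b-f-k are not bridges since each lies on that cycle.
But removing g–b disconnects g from b; removing e–a disconnects e from a; removing f–p disconnects f from p; removing m–b disconnects m from b — these are bridges.
In total 11 edges are bridges.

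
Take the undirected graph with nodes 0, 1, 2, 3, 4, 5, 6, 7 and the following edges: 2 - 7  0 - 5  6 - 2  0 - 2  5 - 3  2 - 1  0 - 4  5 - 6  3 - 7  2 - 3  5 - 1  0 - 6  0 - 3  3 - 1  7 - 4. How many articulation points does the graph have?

Removing 5, for instance, still leaves 1 component. No single vertex removal increases the component count — the graph has no articulation points.

0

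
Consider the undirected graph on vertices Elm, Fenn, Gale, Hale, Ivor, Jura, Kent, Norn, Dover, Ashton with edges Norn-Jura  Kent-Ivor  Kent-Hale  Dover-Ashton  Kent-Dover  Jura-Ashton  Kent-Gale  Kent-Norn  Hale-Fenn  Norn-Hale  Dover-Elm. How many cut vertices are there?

3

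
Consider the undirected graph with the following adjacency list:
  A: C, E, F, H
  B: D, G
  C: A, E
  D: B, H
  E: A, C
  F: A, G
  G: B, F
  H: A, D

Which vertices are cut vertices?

Removing A increases the component count from 1 to 2, so A is a cut vertex.
By contrast removing F leaves 1 component; it is not a cut vertex. No other vertex is a cut vertex either.

A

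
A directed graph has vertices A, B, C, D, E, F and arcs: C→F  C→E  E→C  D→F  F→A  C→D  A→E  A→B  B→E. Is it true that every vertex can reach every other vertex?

Yes

From F we can reach every vertex (A, B, C, D, E, F), and every vertex can reach F (A, B, C, D, E, F). So the whole graph is one strongly connected component.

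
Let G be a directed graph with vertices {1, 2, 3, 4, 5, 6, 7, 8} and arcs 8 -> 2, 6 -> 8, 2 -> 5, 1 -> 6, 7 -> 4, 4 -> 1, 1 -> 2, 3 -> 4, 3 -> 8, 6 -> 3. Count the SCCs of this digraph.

5

{1, 3, 4, 6} are all mutually reachable — one SCC of size 4.
{7} is an SCC by itself.
{2} is an SCC by itself.
{5} is an SCC by itself.
{8} is an SCC by itself.
That gives 5 strongly connected components.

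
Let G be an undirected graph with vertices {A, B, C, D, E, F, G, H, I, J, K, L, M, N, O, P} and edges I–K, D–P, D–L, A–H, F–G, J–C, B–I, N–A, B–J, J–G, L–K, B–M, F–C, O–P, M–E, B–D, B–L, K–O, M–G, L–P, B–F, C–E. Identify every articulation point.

A, B

Removing A increases the component count from 2 to 3, so A is a cut vertex.
Removing B increases the component count from 2 to 3, so B is a cut vertex.
By contrast removing G leaves 2 components; it is not a cut vertex. No other vertex is a cut vertex either.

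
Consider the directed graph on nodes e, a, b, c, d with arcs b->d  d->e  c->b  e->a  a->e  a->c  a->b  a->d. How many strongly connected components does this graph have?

{a, b, c, d, e} are all mutually reachable — one SCC of size 5.
That gives 1 strongly connected component.

1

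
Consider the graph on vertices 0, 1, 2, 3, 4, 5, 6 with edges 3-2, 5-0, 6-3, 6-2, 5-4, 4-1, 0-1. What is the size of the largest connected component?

Starting from 2 we can reach 2, 3, 6. That is one component of size 3.
Starting from 0 we can reach 0, 1, 4, 5. That is one component of size 4.
The largest has 4 vertices.

4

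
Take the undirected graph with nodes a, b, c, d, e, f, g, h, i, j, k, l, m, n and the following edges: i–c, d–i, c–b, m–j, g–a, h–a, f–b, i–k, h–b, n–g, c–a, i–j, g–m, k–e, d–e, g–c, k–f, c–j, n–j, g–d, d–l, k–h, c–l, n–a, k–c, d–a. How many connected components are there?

1

Starting from a we can reach a, b, c, d, e, f, g, h, i, j, k, l, m, n. That is one component of size 14.
Total: 1 component.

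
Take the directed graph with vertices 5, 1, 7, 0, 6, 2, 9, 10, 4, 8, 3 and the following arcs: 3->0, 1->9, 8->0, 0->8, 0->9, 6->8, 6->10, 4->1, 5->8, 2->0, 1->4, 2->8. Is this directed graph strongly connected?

There is no directed path from 8 to 10, so the graph is not strongly connected.

No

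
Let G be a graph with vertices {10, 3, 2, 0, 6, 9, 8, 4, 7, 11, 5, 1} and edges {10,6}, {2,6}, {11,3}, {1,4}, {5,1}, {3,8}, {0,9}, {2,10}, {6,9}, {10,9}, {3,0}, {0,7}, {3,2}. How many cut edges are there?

The edges on the cycle 2-10-6-2 are not bridges since each lies on that cycle.
But removing 7–0 disconnects 7 from 0; removing 5–1 disconnects 5 from 1; removing 11–3 disconnects 11 from 3; removing 1–4 disconnects 1 from 4 — these are bridges.
In total 5 edges are bridges.

5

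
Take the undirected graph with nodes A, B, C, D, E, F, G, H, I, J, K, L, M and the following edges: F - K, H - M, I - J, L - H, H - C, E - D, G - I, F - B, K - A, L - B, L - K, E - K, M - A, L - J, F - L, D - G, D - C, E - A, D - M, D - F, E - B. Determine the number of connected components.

Starting from A we can reach A, B, C, D, E, F, G, H, I, J, K, L, M. That is one component of size 13.
Total: 1 component.

1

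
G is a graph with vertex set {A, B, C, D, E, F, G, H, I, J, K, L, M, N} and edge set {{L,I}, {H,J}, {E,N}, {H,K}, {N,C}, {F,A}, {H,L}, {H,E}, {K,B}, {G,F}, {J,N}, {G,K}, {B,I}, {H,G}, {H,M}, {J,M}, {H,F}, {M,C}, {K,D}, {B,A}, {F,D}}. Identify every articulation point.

H

Removing H increases the component count from 1 to 2, so H is a cut vertex.
By contrast removing G leaves 1 component; it is not a cut vertex. No other vertex is a cut vertex either.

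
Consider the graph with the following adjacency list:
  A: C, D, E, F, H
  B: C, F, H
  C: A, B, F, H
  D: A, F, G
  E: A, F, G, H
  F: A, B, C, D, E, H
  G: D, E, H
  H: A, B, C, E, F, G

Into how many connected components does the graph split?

Starting from A we can reach A, B, C, D, E, F, G, H. That is one component of size 8.
Total: 1 component.

1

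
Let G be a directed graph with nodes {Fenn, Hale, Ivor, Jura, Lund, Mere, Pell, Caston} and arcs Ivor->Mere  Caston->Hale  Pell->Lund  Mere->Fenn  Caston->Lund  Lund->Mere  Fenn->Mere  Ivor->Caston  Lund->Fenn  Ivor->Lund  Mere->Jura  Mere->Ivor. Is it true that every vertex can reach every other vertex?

There is no directed path from Fenn to Pell, so the graph is not strongly connected.

No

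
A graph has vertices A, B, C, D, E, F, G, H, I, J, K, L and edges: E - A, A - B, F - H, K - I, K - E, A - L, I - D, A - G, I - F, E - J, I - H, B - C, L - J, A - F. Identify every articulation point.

A, B, I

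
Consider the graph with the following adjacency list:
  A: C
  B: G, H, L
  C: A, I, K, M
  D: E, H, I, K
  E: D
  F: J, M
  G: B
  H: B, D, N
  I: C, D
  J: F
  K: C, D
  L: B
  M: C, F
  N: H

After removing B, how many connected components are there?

3

With B gone, the remaining components are: {G}; {L}; {A, C, D, E, F, H, I, J, K, M, N}.
That is 3 components.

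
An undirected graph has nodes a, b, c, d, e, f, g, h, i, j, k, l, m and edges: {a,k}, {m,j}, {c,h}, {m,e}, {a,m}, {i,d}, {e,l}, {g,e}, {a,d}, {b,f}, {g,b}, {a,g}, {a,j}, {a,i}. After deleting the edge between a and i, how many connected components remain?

2

a and i are still connected via a-d-i, so the component count stays at 2.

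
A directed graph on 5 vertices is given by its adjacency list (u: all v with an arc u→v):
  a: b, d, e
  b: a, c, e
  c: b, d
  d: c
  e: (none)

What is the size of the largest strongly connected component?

{a, b, c, d} are all mutually reachable — one SCC of size 4.
{e} is an SCC by itself.
The largest has 4 vertices.

4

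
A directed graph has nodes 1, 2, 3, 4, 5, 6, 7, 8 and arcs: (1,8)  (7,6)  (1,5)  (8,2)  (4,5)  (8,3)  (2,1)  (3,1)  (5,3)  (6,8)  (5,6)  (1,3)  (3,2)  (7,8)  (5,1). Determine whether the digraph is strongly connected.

No

There is no directed path from 5 to 7, so the graph is not strongly connected.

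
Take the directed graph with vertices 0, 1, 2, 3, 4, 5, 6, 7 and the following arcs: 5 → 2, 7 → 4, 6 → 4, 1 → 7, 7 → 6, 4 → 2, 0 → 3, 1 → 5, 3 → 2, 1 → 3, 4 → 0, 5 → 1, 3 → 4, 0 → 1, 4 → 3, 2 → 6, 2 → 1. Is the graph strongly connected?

Yes

From 1 we can reach every vertex (0, 1, 2, 3, 4, 5, 6, 7), and every vertex can reach 1 (0, 1, 2, 3, 4, 5, 6, 7). So the whole graph is one strongly connected component.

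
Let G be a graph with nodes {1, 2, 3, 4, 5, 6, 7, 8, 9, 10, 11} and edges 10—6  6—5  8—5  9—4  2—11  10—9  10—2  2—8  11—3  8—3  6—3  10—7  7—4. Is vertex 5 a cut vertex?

Deleting 5 leaves 2 components (was 2), so 5 is not a cut vertex.

No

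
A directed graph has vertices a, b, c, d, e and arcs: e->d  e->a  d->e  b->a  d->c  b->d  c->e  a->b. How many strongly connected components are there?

{a, b, c, d, e} are all mutually reachable — one SCC of size 5.
That gives 1 strongly connected component.

1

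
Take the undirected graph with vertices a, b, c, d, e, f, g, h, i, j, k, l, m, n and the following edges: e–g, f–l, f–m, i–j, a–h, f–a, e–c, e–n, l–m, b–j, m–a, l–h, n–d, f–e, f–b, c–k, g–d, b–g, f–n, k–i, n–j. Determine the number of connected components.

Starting from a we can reach a, b, c, d, e, f, g, h, i, j, k, l, m, n. That is one component of size 14.
Total: 1 component.

1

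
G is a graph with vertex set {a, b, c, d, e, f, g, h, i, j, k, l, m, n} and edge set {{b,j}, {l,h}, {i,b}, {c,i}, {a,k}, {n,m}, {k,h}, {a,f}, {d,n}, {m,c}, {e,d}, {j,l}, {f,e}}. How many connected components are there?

g is isolated — a component by itself.
Starting from a we can reach a, b, c, d, e, f, h, i, j, k, l, m, n. That is one component of size 13.
Total: 2 components.

2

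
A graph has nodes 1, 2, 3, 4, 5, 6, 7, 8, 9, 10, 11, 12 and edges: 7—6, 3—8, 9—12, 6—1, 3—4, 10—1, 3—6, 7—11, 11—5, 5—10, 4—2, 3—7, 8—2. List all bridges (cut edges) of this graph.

The edges on the cycle 3-7-11-5-10-1-6-3 are not bridges since each lies on that cycle.
But removing 9—12 disconnects 9 from 12 — this is a bridge.

12-9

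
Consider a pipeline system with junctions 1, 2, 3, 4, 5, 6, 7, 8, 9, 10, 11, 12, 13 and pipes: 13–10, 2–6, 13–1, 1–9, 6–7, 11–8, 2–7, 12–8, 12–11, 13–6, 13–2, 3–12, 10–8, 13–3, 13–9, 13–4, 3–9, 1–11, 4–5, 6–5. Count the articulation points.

1

Removing 13 increases the component count from 1 to 2, so 13 is a cut vertex.
By contrast removing 10 leaves 1 component; it is not a cut vertex. No other vertex is a cut vertex either.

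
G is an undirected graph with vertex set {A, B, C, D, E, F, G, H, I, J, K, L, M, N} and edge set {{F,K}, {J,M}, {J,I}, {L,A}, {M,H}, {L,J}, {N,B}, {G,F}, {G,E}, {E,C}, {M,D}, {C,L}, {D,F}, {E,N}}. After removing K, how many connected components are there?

With K gone, the remaining components are: {A, B, C, D, E, F, G, H, I, J, L, M, N}.
That is 1 component.

1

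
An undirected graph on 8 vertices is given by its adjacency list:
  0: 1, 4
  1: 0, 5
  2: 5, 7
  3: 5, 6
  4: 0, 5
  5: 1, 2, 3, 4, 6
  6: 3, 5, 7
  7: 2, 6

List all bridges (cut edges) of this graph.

none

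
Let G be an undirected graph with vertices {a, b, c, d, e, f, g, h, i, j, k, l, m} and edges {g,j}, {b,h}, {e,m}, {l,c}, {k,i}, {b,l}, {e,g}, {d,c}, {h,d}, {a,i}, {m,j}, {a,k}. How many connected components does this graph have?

4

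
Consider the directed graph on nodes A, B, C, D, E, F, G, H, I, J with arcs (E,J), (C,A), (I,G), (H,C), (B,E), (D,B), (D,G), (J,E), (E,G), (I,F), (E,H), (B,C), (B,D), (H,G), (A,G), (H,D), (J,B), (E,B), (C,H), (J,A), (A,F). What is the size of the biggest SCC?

{B, C, D, E, H, J} are all mutually reachable — one SCC of size 6.
{I} is an SCC by itself.
{F} is an SCC by itself.
{A} is an SCC by itself.
{G} is an SCC by itself.
The largest has 6 vertices.

6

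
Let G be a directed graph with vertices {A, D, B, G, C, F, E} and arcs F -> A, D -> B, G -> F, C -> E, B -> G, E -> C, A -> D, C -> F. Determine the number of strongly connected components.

2

{A, B, D, F, G} are all mutually reachable — one SCC of size 5.
{C, E} are all mutually reachable — one SCC of size 2.
That gives 2 strongly connected components.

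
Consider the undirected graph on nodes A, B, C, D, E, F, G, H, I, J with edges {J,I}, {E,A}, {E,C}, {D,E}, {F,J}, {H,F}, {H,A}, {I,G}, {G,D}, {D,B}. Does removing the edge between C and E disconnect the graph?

Removing C-E leaves no path between C and E: the component count goes from 1 to 2. So it is a bridge.

Yes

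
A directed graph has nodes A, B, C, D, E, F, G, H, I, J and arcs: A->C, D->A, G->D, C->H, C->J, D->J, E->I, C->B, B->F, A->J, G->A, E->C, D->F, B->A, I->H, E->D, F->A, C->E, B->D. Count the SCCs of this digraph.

{A, B, C, D, E, F} are all mutually reachable — one SCC of size 6.
{G} is an SCC by itself.
{H} is an SCC by itself.
{I} is an SCC by itself.
{J} is an SCC by itself.
That gives 5 strongly connected components.

5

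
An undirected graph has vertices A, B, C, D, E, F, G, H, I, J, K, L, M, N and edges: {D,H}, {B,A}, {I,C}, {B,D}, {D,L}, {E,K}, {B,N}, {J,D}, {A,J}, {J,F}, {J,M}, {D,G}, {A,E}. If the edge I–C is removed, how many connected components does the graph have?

3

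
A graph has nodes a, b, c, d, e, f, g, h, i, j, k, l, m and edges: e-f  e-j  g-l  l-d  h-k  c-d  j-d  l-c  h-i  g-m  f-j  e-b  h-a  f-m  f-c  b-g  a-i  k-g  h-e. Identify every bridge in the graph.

none

The edges on the cycle h-e-b-g-k-h are not bridges since each lies on that cycle.
Every edge lies on some cycle, so there are no bridges.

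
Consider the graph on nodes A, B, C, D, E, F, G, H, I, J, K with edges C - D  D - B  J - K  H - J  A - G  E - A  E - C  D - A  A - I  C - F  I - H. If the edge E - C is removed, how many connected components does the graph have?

1

E and C are still connected via E-A-D-C, so the component count stays at 1.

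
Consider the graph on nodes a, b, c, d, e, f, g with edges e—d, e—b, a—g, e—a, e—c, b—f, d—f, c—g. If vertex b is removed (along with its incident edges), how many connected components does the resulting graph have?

With b gone, the remaining components are: {a, c, d, e, f, g}.
That is 1 component.

1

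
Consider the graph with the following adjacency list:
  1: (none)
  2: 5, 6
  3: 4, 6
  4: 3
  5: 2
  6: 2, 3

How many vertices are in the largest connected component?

1 is isolated — a component by itself.
Starting from 2 we can reach 2, 3, 4, 5, 6. That is one component of size 5.
The largest has 5 vertices.

5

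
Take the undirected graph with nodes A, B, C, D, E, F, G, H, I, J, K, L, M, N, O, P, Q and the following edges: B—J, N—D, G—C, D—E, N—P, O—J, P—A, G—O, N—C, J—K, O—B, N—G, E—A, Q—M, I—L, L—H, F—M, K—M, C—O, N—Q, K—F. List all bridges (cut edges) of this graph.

The edges on the cycle N-D-E-A-P-N are not bridges since each lies on that cycle.
But removing I—L disconnects I from L; removing H—L disconnects H from L — these are bridges.

H-L, I-L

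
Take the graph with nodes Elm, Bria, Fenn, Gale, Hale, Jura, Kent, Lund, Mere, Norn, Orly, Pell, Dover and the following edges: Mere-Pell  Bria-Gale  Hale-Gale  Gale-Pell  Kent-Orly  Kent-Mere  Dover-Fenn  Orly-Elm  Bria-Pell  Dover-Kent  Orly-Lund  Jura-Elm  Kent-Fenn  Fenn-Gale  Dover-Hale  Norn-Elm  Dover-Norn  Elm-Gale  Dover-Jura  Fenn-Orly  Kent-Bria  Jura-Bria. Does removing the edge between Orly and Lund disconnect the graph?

Yes

Removing Orly-Lund leaves no path between Orly and Lund: the component count goes from 1 to 2. So it is a bridge.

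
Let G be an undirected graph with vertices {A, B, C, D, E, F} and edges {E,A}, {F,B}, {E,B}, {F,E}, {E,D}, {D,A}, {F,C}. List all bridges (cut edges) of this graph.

C-F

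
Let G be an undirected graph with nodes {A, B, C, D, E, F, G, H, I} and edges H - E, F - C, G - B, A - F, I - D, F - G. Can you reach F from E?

No

The component containing E is {E, H}, and F is not in it.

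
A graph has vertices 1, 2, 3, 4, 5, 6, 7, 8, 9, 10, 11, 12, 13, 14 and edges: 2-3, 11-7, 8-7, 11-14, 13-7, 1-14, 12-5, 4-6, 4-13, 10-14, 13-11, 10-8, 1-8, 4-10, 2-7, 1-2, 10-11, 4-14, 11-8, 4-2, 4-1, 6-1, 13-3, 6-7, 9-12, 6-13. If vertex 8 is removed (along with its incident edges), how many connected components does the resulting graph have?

With 8 gone, the remaining components are: {5, 9, 12}; {1, 2, 3, 4, 6, 7, 10, 11, 13, 14}.
That is 2 components.

2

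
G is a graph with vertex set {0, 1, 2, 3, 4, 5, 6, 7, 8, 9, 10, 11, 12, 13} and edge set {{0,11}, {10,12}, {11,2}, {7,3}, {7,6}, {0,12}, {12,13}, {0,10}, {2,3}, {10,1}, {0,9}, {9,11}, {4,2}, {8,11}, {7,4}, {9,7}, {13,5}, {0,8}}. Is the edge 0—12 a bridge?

No

After removing 0—12, the path 0-10-12 still connects them, so the edge is not a bridge.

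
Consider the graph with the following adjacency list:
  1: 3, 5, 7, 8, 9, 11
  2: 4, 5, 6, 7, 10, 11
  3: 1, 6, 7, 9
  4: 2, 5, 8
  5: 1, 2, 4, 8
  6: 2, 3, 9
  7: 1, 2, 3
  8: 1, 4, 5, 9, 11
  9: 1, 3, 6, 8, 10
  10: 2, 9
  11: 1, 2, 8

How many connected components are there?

Starting from 1 we can reach 1, 2, 3, 4, 5, 6, 7, 8, 9, 10, 11. That is one component of size 11.
Total: 1 component.

1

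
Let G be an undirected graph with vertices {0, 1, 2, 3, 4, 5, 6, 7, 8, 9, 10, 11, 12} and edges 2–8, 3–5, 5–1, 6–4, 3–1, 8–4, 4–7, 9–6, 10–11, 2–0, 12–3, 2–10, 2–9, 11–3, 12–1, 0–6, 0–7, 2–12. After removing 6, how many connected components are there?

1

With 6 gone, the remaining components are: {0, 1, 2, 3, 4, 5, 7, 8, 9, 10, 11, 12}.
That is 1 component.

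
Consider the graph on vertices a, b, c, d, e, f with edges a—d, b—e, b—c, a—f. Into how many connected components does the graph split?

2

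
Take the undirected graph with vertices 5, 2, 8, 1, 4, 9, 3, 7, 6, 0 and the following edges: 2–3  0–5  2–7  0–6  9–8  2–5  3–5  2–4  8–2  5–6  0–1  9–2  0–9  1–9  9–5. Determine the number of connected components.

1

Starting from 0 we can reach 0, 1, 2, 3, 4, 5, 6, 7, 8, 9. That is one component of size 10.
Total: 1 component.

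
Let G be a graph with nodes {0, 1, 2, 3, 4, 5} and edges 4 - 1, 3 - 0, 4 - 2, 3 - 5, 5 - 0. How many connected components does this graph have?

2

Starting from 1 we can reach 1, 2, 4. That is one component of size 3.
Starting from 0 we can reach 0, 3, 5. That is one component of size 3.
Total: 2 components.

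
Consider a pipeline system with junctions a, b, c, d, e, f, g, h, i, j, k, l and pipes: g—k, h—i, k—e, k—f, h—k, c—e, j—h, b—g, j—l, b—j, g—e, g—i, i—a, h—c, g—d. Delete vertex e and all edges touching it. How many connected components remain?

1

With e gone, the remaining components are: {a, b, c, d, f, g, h, i, j, k, l}.
That is 1 component.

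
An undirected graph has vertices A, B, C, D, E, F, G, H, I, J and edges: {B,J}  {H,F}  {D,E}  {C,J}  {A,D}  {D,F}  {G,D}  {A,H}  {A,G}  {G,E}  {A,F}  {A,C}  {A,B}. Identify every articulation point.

Removing A increases the component count from 2 to 3, so A is a cut vertex.
By contrast removing J leaves 2 components; it is not a cut vertex. No other vertex is a cut vertex either.

A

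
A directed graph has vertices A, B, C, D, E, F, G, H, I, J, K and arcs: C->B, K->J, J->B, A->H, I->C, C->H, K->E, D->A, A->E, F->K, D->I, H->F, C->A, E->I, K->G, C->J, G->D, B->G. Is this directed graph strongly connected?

Yes

From G we can reach every vertex (A, B, C, D, E, F, G, H, I, J, K), and every vertex can reach G (A, B, C, D, E, F, G, H, I, J, K). So the whole graph is one strongly connected component.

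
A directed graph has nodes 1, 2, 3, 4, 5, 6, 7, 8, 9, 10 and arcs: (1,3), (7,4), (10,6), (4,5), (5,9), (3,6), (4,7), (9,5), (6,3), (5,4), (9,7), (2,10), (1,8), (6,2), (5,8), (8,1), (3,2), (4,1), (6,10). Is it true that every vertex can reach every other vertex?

There is no directed path from 1 to 9, so the graph is not strongly connected.

No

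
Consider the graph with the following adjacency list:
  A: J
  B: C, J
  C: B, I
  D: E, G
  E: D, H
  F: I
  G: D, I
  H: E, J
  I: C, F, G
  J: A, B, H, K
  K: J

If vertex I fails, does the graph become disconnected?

Yes

Deleting I raises the number of components from 1 to 2, so I is a cut vertex.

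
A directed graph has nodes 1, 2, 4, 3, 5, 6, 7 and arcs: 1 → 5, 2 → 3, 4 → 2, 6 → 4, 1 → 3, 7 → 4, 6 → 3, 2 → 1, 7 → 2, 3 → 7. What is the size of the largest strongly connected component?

5

{1, 2, 3, 4, 7} are all mutually reachable — one SCC of size 5.
{6} is an SCC by itself.
{5} is an SCC by itself.
The largest has 5 vertices.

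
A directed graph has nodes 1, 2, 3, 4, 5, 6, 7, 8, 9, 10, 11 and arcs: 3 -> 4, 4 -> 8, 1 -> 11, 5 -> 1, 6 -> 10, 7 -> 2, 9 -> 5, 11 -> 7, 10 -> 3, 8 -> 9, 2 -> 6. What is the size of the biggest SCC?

11

{1, 2, 3, 4, 5, 6, 7, 8, 9, 10, 11} are all mutually reachable — one SCC of size 11.
The largest has 11 vertices.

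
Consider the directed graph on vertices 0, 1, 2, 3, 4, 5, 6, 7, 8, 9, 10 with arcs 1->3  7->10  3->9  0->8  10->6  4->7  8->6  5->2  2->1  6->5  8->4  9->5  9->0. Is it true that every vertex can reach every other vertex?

From 10 we can reach every vertex (0, 1, 2, 3, 4, 5, 6, 7, 8, 9, 10), and every vertex can reach 10 (0, 1, 2, 3, 4, 5, 6, 7, 8, 9, 10). So the whole graph is one strongly connected component.

Yes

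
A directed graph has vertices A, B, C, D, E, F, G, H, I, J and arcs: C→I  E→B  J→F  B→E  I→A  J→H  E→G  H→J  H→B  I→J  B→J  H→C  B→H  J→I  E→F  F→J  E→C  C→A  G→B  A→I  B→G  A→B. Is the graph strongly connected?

There is no directed path from I to D, so the graph is not strongly connected.

No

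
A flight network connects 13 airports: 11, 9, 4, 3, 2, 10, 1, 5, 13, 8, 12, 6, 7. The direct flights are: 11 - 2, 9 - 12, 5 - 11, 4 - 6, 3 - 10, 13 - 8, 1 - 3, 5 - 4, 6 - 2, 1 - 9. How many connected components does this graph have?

4

7 is isolated — a component by itself.
Starting from 8 we can reach 8, 13. That is one component of size 2.
Starting from 2 we can reach 2, 4, 5, 6, 11. That is one component of size 5.
Starting from 1 we can reach 1, 3, 9, 10, 12. That is one component of size 5.
Total: 4 components.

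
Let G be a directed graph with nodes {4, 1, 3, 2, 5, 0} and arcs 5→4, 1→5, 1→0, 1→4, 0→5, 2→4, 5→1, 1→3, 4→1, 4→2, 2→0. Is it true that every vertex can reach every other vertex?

There is no directed path from 3 to 1, so the graph is not strongly connected.

No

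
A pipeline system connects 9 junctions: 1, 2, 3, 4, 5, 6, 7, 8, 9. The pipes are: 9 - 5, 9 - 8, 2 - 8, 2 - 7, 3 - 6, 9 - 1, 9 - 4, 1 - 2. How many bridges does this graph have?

4

The edges on the cycle 9-1-2-8-9 are not bridges since each lies on that cycle.
But removing 2 - 7 disconnects 2 from 7; removing 6 - 3 disconnects 6 from 3; removing 9 - 4 disconnects 9 from 4; removing 9 - 5 disconnects 9 from 5 — these are bridges.
That makes 4 bridges.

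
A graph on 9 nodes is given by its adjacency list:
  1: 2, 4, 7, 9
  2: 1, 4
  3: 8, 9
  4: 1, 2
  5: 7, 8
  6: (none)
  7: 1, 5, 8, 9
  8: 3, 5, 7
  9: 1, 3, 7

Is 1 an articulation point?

Yes

Deleting 1 raises the number of components from 2 to 3, so 1 is a cut vertex.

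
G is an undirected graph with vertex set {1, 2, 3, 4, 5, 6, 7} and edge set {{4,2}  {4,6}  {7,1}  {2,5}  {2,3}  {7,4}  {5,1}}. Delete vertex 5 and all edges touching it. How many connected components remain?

With 5 gone, the remaining components are: {1, 2, 3, 4, 6, 7}.
That is 1 component.

1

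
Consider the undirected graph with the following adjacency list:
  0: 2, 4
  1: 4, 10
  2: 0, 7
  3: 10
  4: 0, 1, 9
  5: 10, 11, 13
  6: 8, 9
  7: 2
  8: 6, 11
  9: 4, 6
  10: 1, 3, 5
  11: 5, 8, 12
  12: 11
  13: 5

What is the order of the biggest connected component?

Starting from 0 we can reach 0, 1, 2, 3, 4, 5, 6, 7, 8, 9, 10, 11, 12, 13. That is one component of size 14.
The largest has 14 vertices.

14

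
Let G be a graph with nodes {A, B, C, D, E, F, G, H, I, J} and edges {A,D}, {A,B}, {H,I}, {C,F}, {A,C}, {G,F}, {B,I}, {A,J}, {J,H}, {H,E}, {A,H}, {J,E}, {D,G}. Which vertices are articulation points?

A

Removing A increases the component count from 1 to 2, so A is a cut vertex.
By contrast removing D leaves 1 component; it is not a cut vertex. No other vertex is a cut vertex either.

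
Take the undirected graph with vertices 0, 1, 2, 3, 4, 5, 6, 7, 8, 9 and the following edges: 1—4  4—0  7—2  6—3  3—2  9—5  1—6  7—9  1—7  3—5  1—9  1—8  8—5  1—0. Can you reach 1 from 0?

From 0 we can reach 0, 1, 2, 3, 4, 5, 6, 7, 8, 9, which includes 1.

Yes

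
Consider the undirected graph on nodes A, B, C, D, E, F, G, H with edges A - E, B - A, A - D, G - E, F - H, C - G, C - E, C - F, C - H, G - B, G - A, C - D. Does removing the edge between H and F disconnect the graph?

After removing H - F, the path H-C-F still connects them, so the edge is not a bridge.

No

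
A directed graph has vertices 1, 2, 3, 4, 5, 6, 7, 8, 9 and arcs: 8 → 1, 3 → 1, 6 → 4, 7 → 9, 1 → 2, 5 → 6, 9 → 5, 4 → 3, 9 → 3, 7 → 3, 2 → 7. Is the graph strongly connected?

No

There is no directed path from 5 to 8, so the graph is not strongly connected.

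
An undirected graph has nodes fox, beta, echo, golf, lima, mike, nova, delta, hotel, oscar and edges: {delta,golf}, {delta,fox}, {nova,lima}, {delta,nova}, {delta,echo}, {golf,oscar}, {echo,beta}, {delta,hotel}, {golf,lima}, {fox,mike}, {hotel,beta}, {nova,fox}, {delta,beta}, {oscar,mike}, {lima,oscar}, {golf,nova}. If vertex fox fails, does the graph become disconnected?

No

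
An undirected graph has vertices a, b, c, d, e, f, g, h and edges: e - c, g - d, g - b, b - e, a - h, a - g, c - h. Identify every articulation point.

Removing g increases the component count from 2 to 3, so g is a cut vertex.
By contrast removing d leaves 2 components; it is not a cut vertex. No other vertex is a cut vertex either.

g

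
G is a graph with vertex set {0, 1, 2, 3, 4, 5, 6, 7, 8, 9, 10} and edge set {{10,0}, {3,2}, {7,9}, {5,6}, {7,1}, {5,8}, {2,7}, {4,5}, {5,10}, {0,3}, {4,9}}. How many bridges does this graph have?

The edges on the cycle 4-5-10-0-3-2-7-9-4 are not bridges since each lies on that cycle.
But removing 5 - 8 disconnects 5 from 8; removing 1 - 7 disconnects 1 from 7; removing 5 - 6 disconnects 5 from 6 — these are bridges.
That makes 3 bridges.

3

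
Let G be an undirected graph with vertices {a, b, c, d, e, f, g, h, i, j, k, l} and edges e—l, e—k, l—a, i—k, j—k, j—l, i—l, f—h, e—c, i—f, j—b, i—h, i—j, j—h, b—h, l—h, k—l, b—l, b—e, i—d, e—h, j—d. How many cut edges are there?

2

The edges on the cycle i-j-d-i are not bridges since each lies on that cycle.
But removing l—a disconnects l from a; removing e—c disconnects e from c — these are bridges.
That makes 2 bridges.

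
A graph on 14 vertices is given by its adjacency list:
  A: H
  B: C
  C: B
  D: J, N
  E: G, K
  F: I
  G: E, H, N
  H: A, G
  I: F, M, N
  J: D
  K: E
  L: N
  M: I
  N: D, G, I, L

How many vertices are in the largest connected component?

12

Starting from B we can reach B, C. That is one component of size 2.
Starting from A we can reach A, D, E, F, G, H, I, J, K, L, M, N. That is one component of size 12.
The largest has 12 vertices.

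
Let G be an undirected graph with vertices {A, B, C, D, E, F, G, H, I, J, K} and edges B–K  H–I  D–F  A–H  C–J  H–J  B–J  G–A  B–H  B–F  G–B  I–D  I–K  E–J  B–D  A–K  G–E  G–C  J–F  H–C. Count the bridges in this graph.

0

The edges on the cycle G-E-J-H-B-G are not bridges since each lies on that cycle.
Every edge lies on some cycle, so there are no bridges.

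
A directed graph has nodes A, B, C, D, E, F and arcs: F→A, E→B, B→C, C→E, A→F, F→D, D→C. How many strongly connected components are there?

{B, C, E} are all mutually reachable — one SCC of size 3.
{A, F} are all mutually reachable — one SCC of size 2.
{D} is an SCC by itself.
That gives 3 strongly connected components.

3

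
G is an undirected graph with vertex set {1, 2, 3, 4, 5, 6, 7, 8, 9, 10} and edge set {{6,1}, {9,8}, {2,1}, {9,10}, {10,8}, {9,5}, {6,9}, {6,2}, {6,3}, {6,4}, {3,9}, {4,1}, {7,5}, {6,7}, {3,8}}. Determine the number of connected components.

1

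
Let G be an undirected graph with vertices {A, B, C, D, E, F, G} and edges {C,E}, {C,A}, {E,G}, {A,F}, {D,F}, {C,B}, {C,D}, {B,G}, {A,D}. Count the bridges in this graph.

0

The edges on the cycle C-E-G-B-C are not bridges since each lies on that cycle.
Every edge lies on some cycle, so there are no bridges.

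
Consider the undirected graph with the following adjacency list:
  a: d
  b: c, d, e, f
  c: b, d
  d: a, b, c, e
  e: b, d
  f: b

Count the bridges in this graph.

The edges on the cycle d-b-e-d are not bridges since each lies on that cycle.
But removing f-b disconnects f from b; removing a-d disconnects a from d — these are bridges.
That makes 2 bridges.

2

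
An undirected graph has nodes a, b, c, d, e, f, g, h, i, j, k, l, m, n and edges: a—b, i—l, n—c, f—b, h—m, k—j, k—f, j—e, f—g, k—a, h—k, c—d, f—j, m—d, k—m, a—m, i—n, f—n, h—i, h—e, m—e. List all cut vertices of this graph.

Removing f increases the component count from 1 to 2, so f is a cut vertex.
Removing i increases the component count from 1 to 2, so i is a cut vertex.
By contrast removing n leaves 1 component; it is not a cut vertex. No other vertex is a cut vertex either.

f, i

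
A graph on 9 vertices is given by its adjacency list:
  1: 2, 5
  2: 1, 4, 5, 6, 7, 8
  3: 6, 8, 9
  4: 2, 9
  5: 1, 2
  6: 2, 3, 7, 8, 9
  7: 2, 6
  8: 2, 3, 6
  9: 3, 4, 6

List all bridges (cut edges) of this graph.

none

The edges on the cycle 2-1-5-2 are not bridges since each lies on that cycle.
Every edge lies on some cycle, so there are no bridges.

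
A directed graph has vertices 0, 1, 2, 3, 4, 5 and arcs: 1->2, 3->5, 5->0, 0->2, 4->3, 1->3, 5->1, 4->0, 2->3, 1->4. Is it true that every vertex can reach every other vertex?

From 2 we can reach every vertex (0, 1, 2, 3, 4, 5), and every vertex can reach 2 (0, 1, 2, 3, 4, 5). So the whole graph is one strongly connected component.

Yes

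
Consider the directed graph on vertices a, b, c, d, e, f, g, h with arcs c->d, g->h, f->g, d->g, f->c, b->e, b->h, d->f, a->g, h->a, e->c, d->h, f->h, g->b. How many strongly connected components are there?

1

{a, b, c, d, e, f, g, h} are all mutually reachable — one SCC of size 8.
That gives 1 strongly connected component.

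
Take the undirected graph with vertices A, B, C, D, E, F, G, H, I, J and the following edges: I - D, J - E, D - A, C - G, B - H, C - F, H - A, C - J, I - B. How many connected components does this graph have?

Starting from C we can reach C, E, F, G, J. That is one component of size 5.
Starting from A we can reach A, B, D, H, I. That is one component of size 5.
Total: 2 components.

2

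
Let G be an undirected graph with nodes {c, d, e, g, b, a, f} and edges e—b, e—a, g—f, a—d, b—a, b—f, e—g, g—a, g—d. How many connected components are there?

2

c is isolated — a component by itself.
Starting from a we can reach a, b, d, e, f, g. That is one component of size 6.
Total: 2 components.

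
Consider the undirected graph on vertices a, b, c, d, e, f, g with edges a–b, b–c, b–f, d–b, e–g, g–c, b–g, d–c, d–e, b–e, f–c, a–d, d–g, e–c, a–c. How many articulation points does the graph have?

Removing f, for instance, still leaves 1 component. No single vertex removal increases the component count — the graph has no articulation points.

0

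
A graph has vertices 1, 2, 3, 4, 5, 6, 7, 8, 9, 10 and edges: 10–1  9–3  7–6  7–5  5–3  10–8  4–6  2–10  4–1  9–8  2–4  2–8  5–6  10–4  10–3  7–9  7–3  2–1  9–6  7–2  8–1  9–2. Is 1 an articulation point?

No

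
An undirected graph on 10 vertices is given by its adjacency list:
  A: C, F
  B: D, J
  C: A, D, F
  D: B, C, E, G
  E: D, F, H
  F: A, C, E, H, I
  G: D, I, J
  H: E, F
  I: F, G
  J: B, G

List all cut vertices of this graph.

Removing A, for instance, still leaves 1 component. No single vertex removal increases the component count — the graph has no articulation points.

none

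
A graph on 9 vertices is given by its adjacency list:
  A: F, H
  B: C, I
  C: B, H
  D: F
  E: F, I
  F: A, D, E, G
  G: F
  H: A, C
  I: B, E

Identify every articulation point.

F

Removing F increases the component count from 1 to 3, so F is a cut vertex.
By contrast removing G leaves 1 component; it is not a cut vertex. No other vertex is a cut vertex either.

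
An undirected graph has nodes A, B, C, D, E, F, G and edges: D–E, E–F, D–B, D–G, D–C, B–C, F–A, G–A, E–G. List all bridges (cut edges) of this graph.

none

The edges on the cycle D-B-C-D are not bridges since each lies on that cycle.
Every edge lies on some cycle, so there are no bridges.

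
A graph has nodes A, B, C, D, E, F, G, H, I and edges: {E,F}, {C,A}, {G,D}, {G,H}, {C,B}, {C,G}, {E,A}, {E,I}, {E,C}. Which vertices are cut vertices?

C, E, G

Removing C increases the component count from 1 to 3, so C is a cut vertex.
Removing E increases the component count from 1 to 3, so E is a cut vertex.
Removing G increases the component count from 1 to 3, so G is a cut vertex.
By contrast removing D leaves 1 component; it is not a cut vertex. No other vertex is a cut vertex either.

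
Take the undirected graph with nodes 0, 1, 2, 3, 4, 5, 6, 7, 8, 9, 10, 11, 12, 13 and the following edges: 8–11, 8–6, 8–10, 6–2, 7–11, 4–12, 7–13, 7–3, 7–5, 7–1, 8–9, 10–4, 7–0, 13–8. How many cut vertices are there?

5

Removing 4 increases the component count from 1 to 2, so 4 is a cut vertex.
Removing 6 increases the component count from 1 to 2, so 6 is a cut vertex.
Removing 7 increases the component count from 1 to 5, so 7 is a cut vertex.
Likewise 8, 10 are cut vertices.
By contrast removing 11 leaves 1 component; it is not a cut vertex. No other vertex is a cut vertex either.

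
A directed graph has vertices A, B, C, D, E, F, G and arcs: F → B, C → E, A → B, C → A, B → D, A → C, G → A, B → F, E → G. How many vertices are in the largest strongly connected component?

{A, C, E, G} are all mutually reachable — one SCC of size 4.
{B, F} are all mutually reachable — one SCC of size 2.
{D} is an SCC by itself.
The largest has 4 vertices.

4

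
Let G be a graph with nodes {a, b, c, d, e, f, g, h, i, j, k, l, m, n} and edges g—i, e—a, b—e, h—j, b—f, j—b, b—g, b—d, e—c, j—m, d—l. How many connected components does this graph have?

3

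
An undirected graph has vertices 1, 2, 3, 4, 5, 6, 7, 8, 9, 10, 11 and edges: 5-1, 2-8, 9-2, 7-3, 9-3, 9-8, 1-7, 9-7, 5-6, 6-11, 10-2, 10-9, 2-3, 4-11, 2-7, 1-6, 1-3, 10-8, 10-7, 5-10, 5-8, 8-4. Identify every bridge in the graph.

none

The edges on the cycle 10-9-2-10 are not bridges since each lies on that cycle.
Every edge lies on some cycle, so there are no bridges.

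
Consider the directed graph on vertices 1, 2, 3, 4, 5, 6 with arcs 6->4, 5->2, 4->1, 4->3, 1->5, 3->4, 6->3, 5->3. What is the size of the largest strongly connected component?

4

{1, 3, 4, 5} are all mutually reachable — one SCC of size 4.
{6} is an SCC by itself.
{2} is an SCC by itself.
The largest has 4 vertices.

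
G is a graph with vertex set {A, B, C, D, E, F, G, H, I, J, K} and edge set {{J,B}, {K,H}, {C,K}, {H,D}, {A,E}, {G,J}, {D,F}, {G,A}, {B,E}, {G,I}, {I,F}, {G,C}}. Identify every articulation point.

G

Removing G increases the component count from 1 to 2, so G is a cut vertex.
By contrast removing E leaves 1 component; it is not a cut vertex. No other vertex is a cut vertex either.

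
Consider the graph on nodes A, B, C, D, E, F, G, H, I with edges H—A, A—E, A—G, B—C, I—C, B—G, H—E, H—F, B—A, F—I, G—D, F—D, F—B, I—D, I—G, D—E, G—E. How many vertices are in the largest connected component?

Starting from A we can reach A, B, C, D, E, F, G, H, I. That is one component of size 9.
The largest has 9 vertices.

9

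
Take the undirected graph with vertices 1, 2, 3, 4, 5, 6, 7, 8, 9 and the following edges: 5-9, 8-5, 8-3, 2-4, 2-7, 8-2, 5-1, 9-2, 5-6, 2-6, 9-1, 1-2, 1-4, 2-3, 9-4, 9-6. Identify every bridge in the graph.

2-7

The edges on the cycle 9-2-4-9 are not bridges since each lies on that cycle.
But removing 2-7 disconnects 2 from 7 — this is a bridge.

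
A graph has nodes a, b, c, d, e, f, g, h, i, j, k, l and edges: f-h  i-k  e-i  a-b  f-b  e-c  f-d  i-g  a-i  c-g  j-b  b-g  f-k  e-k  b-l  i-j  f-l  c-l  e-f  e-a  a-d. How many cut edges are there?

The edges on the cycle e-f-d-a-e are not bridges since each lies on that cycle.
But removing f-h disconnects f from h — this is a bridge.

1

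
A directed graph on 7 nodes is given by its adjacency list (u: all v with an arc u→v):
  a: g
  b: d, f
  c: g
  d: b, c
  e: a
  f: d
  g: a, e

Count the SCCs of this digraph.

3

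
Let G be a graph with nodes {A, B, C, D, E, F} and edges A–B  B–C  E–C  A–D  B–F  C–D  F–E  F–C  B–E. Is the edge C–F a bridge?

No

After removing C–F, the path C-B-F still connects them, so the edge is not a bridge.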